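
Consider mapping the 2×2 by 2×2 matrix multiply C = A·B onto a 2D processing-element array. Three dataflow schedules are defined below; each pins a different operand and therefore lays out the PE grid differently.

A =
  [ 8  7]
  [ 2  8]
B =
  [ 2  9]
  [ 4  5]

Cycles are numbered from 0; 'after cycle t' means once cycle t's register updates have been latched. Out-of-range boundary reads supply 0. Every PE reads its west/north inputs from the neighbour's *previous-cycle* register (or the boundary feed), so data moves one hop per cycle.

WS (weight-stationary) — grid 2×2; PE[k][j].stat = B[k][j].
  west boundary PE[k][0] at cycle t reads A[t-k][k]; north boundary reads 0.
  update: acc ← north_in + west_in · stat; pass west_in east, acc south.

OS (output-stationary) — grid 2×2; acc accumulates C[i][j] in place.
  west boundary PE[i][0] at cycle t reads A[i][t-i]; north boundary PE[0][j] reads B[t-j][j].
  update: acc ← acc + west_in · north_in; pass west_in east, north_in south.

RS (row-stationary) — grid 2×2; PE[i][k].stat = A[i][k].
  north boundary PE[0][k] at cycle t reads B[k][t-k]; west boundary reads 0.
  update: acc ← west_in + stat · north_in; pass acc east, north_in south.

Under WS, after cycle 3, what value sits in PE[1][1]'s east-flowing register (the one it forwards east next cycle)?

WS on a 2×2 grid — tracing PE[1][1] and its feeders:
  [0] (0,1) acc=0 (h:0 v:0)
  [0] (1,0) acc=0 (h:0 v:0)
  [0] (1,1) acc=0 (h:0 v:0)
  [1] (0,1) acc=72 (h:8 v:72)
  [1] (1,0) acc=44 (h:7 v:44)
  [1] (1,1) acc=0 (h:0 v:0)
  [2] (0,1) acc=18 (h:2 v:18)
  [2] (1,0) acc=36 (h:8 v:36)
  [2] (1,1) acc=107 (h:7 v:107)
  [3] (0,1) acc=0 (h:0 v:0)
  [3] (1,0) acc=0 (h:0 v:0)
  [3] (1,1) acc=58 (h:8 v:58)

register = 8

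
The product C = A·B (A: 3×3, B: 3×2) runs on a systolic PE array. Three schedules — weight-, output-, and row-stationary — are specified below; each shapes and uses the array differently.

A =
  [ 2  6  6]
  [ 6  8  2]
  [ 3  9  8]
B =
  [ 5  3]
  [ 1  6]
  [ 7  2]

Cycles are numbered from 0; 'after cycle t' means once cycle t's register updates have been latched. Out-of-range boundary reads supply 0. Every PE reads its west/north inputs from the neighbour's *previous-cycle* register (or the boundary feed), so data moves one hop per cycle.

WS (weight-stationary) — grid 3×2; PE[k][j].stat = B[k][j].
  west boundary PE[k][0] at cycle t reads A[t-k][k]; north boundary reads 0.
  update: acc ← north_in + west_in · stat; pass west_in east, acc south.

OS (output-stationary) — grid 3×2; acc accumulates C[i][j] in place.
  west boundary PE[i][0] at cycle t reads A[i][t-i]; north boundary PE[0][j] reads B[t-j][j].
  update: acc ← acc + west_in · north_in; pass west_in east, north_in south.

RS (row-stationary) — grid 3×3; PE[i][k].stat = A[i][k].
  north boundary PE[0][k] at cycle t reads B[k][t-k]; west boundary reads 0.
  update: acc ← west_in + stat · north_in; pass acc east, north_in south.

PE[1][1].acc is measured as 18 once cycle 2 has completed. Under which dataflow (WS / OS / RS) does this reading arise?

WS (3×2 grid), PE[1][1]:
  after 0 — PE[1][1] acc=0, pass-E 0, pass-S 0
  after 1 — PE[1][1] acc=0, pass-E 0, pass-S 0
  after 2 — PE[1][1] acc=42, pass-E 6, pass-S 42
OS (3×2 grid), PE[1][1]:
  after 0 — PE[1][1] acc=0, pass-E 0, pass-S 0
  after 1 — PE[1][1] acc=0, pass-E 0, pass-S 0
  after 2 — PE[1][1] acc=18, pass-E 6, pass-S 3
RS (3×3 grid), PE[1][1]:
  after 0 — PE[1][1] acc=0, pass-E 0, pass-S 0
  after 1 — PE[1][1] acc=0, pass-E 0, pass-S 0
  after 2 — PE[1][1] acc=38, pass-E 38, pass-S 1

dataflow = OS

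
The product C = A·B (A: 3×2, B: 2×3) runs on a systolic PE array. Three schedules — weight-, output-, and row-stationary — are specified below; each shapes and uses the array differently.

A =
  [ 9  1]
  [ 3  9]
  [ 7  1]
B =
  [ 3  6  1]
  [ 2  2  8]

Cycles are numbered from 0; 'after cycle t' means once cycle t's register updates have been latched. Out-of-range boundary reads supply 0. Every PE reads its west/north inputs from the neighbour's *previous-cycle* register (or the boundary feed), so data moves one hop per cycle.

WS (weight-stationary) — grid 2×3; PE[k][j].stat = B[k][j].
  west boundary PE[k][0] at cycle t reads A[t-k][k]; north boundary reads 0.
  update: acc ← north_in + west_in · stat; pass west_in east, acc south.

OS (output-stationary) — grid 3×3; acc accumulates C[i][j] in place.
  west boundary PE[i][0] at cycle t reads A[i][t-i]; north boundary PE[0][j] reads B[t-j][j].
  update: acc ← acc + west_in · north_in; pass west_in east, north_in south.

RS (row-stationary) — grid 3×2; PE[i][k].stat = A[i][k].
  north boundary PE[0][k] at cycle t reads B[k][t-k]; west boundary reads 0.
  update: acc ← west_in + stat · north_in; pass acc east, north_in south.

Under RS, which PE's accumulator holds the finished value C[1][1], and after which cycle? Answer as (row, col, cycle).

(row, col, cycle) = (1, 1, 3)

Under RS, C[1][1] lands at PE[1][1]:
  0: (1,1).acc=0  regs=<0,0>
  1: (1,1).acc=0  regs=<0,0>
  2: (1,1).acc=27  regs=<27,2>
  3: (1,1).acc=36  regs=<36,2>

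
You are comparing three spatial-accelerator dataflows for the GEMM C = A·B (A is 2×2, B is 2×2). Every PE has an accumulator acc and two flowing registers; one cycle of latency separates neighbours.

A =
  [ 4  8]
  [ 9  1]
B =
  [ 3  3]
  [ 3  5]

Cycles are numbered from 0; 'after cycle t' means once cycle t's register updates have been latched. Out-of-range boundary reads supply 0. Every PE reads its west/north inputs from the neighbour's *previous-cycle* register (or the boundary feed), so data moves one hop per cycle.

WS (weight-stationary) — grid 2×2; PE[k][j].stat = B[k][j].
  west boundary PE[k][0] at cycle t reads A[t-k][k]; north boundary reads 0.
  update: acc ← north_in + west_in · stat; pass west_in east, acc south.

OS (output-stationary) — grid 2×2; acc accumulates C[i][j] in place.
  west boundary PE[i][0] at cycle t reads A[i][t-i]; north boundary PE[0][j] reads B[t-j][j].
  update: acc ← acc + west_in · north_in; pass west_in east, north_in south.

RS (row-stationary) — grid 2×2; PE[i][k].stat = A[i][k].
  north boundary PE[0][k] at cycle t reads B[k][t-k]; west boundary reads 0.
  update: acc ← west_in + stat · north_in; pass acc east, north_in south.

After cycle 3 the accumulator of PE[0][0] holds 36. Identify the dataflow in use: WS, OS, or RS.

WS (2×2 grid), PE[0][0]:
  t=0 PE[0][0]: acc=12 h=4 v=12
  t=1 PE[0][0]: acc=27 h=9 v=27
  t=2 PE[0][0]: acc=0 h=0 v=0
  t=3 PE[0][0]: acc=0 h=0 v=0
OS (2×2 grid), PE[0][0]:
  t=0 PE[0][0]: acc=12 h=4 v=3
  t=1 PE[0][0]: acc=36 h=8 v=3
  t=2 PE[0][0]: acc=36 h=0 v=0
  t=3 PE[0][0]: acc=36 h=0 v=0
RS (2×2 grid), PE[0][0]:
  t=0 PE[0][0]: acc=12 h=12 v=3
  t=1 PE[0][0]: acc=12 h=12 v=3
  t=2 PE[0][0]: acc=0 h=0 v=0
  t=3 PE[0][0]: acc=0 h=0 v=0

dataflow = OS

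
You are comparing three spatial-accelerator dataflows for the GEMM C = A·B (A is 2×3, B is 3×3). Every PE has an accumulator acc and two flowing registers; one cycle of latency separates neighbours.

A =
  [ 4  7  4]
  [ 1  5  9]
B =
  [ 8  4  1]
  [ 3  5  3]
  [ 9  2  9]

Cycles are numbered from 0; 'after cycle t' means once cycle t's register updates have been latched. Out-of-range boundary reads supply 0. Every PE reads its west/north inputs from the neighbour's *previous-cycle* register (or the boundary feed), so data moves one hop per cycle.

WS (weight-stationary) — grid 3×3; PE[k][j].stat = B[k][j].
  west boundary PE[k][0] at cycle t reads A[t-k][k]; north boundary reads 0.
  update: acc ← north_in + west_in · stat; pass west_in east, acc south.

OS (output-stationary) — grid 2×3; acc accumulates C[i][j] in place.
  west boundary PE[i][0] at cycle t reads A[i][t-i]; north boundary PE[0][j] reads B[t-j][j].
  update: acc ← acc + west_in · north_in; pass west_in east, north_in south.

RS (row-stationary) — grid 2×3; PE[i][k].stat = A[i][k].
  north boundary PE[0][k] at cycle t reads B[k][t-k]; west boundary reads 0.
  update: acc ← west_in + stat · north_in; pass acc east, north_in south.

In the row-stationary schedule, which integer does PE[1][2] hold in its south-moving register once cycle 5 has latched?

RS 2×3: PE[1][2] cycle-by-cycle (with neighbour feeds):
  c0 r0c2: 0 / 0 / 0
  c0 r1c1: 0 / 0 / 0
  c0 r1c2: 0 / 0 / 0
  c1 r0c2: 0 / 0 / 0
  c1 r1c1: 0 / 0 / 0
  c1 r1c2: 0 / 0 / 0
  c2 r0c2: 89 / 89 / 9
  c2 r1c1: 23 / 23 / 3
  c2 r1c2: 0 / 0 / 0
  c3 r0c2: 59 / 59 / 2
  c3 r1c1: 29 / 29 / 5
  c3 r1c2: 104 / 104 / 9
  c4 r0c2: 61 / 61 / 9
  c4 r1c1: 16 / 16 / 3
  c4 r1c2: 47 / 47 / 2
  c5 r0c2: 0 / 0 / 0
  c5 r1c1: 0 / 0 / 0
  c5 r1c2: 97 / 97 / 9

register = 9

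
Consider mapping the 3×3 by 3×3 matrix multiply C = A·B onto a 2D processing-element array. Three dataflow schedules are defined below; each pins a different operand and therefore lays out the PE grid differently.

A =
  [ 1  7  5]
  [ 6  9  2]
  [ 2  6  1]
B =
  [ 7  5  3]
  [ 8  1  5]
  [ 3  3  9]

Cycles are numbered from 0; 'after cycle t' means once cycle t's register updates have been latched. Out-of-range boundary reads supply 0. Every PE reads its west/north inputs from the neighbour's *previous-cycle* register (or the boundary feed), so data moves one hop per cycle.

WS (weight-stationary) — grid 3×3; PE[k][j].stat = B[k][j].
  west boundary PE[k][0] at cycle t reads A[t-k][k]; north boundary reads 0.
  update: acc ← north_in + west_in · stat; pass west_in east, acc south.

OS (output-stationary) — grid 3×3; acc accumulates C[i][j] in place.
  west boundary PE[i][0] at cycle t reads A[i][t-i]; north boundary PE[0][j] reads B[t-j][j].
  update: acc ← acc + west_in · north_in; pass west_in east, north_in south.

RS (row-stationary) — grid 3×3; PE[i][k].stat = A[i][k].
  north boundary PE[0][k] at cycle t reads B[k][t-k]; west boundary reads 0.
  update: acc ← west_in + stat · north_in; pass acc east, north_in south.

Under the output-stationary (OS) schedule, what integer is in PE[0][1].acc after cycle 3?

OS (3×3). Following PE[0][1] plus its west/north inputs:
  step 0 · PE0,0: acc=7; fwd→1 fwd↓7
  step 0 · PE0,1: acc=0; fwd→0 fwd↓0
  step 1 · PE0,0: acc=63; fwd→7 fwd↓8
  step 1 · PE0,1: acc=5; fwd→1 fwd↓5
  step 2 · PE0,0: acc=78; fwd→5 fwd↓3
  step 2 · PE0,1: acc=12; fwd→7 fwd↓1
  step 3 · PE0,0: acc=78; fwd→0 fwd↓0
  step 3 · PE0,1: acc=27; fwd→5 fwd↓3

PE[0][1].acc = 27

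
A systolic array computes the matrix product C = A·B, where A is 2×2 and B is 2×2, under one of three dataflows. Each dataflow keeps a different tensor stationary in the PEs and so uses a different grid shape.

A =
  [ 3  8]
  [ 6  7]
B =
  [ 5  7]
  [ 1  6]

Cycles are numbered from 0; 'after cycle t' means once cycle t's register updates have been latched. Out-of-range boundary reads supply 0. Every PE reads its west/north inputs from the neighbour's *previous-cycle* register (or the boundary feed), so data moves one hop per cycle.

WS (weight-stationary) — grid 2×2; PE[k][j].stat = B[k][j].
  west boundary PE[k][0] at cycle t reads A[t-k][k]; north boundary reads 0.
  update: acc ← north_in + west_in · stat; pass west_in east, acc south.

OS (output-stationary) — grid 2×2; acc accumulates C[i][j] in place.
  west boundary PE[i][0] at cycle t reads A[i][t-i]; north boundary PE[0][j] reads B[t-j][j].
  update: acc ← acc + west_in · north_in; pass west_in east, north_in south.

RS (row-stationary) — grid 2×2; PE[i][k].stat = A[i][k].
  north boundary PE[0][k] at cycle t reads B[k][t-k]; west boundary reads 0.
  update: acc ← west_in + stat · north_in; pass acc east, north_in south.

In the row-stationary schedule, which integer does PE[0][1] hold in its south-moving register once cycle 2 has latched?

register = 6

RS (2×2). Following PE[0][1] plus its west/north inputs:
  c0 r0c0: 15 / 15 / 5
  c0 r0c1: 0 / 0 / 0
  c1 r0c0: 21 / 21 / 7
  c1 r0c1: 23 / 23 / 1
  c2 r0c0: 0 / 0 / 0
  c2 r0c1: 69 / 69 / 6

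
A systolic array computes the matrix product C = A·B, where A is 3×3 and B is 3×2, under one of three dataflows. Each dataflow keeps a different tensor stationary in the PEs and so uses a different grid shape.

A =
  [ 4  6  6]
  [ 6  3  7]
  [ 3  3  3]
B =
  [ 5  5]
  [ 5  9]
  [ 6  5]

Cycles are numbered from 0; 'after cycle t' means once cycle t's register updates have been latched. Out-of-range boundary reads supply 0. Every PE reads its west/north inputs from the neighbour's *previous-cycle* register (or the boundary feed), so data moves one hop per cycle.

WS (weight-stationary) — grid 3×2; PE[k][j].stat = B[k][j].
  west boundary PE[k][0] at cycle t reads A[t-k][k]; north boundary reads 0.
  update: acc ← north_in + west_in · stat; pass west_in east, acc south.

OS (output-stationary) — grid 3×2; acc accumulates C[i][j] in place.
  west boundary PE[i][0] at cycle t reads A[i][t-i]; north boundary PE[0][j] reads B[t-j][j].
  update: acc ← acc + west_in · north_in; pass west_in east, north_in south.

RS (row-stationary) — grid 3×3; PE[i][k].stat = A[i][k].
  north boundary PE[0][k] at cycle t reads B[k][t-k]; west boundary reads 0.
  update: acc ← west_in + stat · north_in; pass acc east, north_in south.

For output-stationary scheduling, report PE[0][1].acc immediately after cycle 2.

OS 3×2: PE[0][1] cycle-by-cycle (with neighbour feeds):
  @0  [0,0]  acc 20  |  →4  ↓5
  @0  [0,1]  acc 0  |  →0  ↓0
  @1  [0,0]  acc 50  |  →6  ↓5
  @1  [0,1]  acc 20  |  →4  ↓5
  @2  [0,0]  acc 86  |  →6  ↓6
  @2  [0,1]  acc 74  |  →6  ↓9

PE[0][1].acc = 74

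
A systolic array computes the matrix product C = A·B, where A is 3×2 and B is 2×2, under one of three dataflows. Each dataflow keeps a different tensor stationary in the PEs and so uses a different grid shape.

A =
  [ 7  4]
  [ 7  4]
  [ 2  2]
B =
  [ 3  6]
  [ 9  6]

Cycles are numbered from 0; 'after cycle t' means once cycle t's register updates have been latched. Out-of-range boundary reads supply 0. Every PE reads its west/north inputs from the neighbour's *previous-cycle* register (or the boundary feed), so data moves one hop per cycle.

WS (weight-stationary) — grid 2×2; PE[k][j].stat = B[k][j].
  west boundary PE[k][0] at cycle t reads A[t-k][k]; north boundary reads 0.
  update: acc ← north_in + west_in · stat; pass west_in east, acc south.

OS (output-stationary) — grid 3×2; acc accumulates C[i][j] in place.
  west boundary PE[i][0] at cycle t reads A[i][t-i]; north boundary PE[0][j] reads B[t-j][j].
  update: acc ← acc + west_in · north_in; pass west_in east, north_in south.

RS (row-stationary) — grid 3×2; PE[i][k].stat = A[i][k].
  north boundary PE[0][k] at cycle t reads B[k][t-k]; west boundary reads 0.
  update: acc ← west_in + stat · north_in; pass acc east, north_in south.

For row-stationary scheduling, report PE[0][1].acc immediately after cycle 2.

PE[0][1].acc = 66

RS 3×2: PE[0][1] cycle-by-cycle (with neighbour feeds):
  c0 r0c0: 21 / 21 / 3
  c0 r0c1: 0 / 0 / 0
  c1 r0c0: 42 / 42 / 6
  c1 r0c1: 57 / 57 / 9
  c2 r0c0: 0 / 0 / 0
  c2 r0c1: 66 / 66 / 6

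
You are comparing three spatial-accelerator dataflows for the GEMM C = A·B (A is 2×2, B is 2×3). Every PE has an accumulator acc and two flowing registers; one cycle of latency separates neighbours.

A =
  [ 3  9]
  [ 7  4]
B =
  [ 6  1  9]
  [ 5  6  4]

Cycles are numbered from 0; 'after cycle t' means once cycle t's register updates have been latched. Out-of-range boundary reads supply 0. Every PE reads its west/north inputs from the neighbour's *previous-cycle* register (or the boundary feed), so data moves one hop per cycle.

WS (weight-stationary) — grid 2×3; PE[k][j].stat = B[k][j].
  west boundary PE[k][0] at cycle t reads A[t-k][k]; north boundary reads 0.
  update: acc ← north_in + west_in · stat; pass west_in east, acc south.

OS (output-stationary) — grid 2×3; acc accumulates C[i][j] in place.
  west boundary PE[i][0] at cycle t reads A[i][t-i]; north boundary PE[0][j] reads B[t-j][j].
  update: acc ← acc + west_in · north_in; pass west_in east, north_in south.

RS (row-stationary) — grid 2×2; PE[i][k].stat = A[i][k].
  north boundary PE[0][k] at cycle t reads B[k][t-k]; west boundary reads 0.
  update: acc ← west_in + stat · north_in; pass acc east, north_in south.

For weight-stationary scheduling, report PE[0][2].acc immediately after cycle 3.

WS (2×3). Following PE[0][2] plus its west/north inputs:
  cycle 0: PE[0][1] → acc 0, east 0, south 0
  cycle 0: PE[0][2] → acc 0, east 0, south 0
  cycle 1: PE[0][1] → acc 3, east 3, south 3
  cycle 1: PE[0][2] → acc 0, east 0, south 0
  cycle 2: PE[0][1] → acc 7, east 7, south 7
  cycle 2: PE[0][2] → acc 27, east 3, south 27
  cycle 3: PE[0][1] → acc 0, east 0, south 0
  cycle 3: PE[0][2] → acc 63, east 7, south 63

PE[0][2].acc = 63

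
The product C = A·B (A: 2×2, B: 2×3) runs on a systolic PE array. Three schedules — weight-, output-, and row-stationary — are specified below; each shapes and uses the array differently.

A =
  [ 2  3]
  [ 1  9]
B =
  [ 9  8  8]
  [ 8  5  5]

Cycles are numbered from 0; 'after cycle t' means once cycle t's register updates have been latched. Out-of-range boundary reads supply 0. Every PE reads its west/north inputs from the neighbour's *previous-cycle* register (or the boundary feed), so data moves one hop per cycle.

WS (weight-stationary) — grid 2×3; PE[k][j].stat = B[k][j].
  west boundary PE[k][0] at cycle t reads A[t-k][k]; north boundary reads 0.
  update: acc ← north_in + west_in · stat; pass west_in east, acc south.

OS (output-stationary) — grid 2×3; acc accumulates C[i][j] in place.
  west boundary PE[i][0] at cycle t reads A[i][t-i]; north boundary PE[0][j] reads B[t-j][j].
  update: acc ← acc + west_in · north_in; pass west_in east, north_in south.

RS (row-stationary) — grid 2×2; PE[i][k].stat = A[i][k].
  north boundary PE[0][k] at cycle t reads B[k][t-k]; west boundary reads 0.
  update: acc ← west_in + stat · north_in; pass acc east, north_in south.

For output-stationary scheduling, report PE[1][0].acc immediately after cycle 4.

PE[1][0].acc = 81

Tracing OS — 2×3 array, target PE[1][0]:
  after 0 — PE[0][0] acc=18, pass-E 2, pass-S 9
  after 0 — PE[1][0] acc=0, pass-E 0, pass-S 0
  after 1 — PE[0][0] acc=42, pass-E 3, pass-S 8
  after 1 — PE[1][0] acc=9, pass-E 1, pass-S 9
  after 2 — PE[0][0] acc=42, pass-E 0, pass-S 0
  after 2 — PE[1][0] acc=81, pass-E 9, pass-S 8
  after 3 — PE[0][0] acc=42, pass-E 0, pass-S 0
  after 3 — PE[1][0] acc=81, pass-E 0, pass-S 0
  after 4 — PE[0][0] acc=42, pass-E 0, pass-S 0
  after 4 — PE[1][0] acc=81, pass-E 0, pass-S 0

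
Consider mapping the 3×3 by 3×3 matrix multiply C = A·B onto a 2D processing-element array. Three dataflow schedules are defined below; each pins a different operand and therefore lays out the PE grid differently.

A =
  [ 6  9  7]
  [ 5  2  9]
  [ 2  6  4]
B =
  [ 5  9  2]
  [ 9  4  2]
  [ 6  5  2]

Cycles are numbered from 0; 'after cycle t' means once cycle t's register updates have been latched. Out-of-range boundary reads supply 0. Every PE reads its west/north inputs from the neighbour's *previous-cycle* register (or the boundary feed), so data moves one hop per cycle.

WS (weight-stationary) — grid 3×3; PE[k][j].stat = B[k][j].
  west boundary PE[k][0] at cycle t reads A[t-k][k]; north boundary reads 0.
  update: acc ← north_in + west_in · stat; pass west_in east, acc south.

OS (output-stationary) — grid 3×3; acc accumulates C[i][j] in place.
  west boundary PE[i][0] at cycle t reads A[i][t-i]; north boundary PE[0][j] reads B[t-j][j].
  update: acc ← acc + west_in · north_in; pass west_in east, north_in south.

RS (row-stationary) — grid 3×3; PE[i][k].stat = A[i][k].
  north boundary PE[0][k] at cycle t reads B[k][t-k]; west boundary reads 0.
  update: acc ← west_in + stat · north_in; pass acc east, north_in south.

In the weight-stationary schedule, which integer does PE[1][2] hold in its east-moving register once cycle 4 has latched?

Tracing WS — 3×3 array, target PE[1][2]:
  t=0 PE[0][2]: acc=0 h=0 v=0
  t=0 PE[1][1]: acc=0 h=0 v=0
  t=0 PE[1][2]: acc=0 h=0 v=0
  t=1 PE[0][2]: acc=0 h=0 v=0
  t=1 PE[1][1]: acc=0 h=0 v=0
  t=1 PE[1][2]: acc=0 h=0 v=0
  t=2 PE[0][2]: acc=12 h=6 v=12
  t=2 PE[1][1]: acc=90 h=9 v=90
  t=2 PE[1][2]: acc=0 h=0 v=0
  t=3 PE[0][2]: acc=10 h=5 v=10
  t=3 PE[1][1]: acc=53 h=2 v=53
  t=3 PE[1][2]: acc=30 h=9 v=30
  t=4 PE[0][2]: acc=4 h=2 v=4
  t=4 PE[1][1]: acc=42 h=6 v=42
  t=4 PE[1][2]: acc=14 h=2 v=14

register = 2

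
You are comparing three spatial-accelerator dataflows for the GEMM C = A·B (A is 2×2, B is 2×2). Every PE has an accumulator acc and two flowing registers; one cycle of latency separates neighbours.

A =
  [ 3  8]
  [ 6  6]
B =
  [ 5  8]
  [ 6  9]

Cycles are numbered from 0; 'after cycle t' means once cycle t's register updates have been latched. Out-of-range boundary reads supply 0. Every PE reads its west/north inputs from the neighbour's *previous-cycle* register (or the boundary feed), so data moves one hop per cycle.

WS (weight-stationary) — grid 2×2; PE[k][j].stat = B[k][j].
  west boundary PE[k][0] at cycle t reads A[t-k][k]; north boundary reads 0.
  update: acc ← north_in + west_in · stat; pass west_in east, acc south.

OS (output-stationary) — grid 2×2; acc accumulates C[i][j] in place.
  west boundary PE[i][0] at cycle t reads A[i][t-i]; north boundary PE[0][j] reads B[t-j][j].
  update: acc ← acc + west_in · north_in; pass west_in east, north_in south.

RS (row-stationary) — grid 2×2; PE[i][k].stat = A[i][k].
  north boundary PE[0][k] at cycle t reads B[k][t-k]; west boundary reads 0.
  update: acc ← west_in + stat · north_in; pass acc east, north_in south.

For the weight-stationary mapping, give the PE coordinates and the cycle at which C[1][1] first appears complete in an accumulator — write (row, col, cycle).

Under WS, C[1][1] lands at PE[1][1]:
  [0] (1,1) acc=0 (h:0 v:0)
  [1] (1,1) acc=0 (h:0 v:0)
  [2] (1,1) acc=96 (h:8 v:96)
  [3] (1,1) acc=102 (h:6 v:102)

(row, col, cycle) = (1, 1, 3)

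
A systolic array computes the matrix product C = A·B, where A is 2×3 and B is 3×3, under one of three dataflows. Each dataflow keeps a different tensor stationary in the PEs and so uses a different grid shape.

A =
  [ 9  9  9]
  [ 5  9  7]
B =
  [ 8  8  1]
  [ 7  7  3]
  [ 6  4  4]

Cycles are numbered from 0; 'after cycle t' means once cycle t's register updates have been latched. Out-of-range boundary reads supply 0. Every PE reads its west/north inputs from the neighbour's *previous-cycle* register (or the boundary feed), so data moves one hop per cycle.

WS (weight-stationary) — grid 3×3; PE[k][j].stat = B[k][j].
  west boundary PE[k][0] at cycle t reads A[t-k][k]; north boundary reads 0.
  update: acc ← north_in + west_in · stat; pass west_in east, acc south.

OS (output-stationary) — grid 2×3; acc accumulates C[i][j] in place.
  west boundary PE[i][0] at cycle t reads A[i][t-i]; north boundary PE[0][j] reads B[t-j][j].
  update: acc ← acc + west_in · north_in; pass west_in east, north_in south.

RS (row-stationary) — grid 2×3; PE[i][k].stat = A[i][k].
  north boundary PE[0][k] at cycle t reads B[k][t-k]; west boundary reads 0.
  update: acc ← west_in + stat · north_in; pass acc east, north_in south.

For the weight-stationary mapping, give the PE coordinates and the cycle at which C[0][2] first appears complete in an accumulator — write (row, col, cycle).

WS — PE[2][2] is where C[0][2] collects:
  step 0 · PE2,2: acc=0; fwd→0 fwd↓0
  step 1 · PE2,2: acc=0; fwd→0 fwd↓0
  step 2 · PE2,2: acc=0; fwd→0 fwd↓0
  step 3 · PE2,2: acc=0; fwd→0 fwd↓0
  step 4 · PE2,2: acc=72; fwd→9 fwd↓72

(row, col, cycle) = (2, 2, 4)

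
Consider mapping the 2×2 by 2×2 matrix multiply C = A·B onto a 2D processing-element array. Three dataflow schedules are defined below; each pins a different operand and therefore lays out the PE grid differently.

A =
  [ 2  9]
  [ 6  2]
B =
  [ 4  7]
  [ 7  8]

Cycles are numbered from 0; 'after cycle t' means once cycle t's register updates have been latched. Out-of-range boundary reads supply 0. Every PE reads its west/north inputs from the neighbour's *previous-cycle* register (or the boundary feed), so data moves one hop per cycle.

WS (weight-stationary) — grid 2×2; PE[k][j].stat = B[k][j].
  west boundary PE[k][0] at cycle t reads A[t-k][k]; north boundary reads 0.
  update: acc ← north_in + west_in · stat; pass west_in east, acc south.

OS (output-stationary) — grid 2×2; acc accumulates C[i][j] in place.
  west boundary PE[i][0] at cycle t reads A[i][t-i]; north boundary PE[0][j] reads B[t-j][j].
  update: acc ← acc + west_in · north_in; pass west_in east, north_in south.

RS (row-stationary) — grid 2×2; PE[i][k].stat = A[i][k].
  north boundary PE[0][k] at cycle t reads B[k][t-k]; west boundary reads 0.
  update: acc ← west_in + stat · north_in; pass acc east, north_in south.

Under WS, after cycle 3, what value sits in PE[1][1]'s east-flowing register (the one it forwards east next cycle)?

WS 2×2: PE[1][1] cycle-by-cycle (with neighbour feeds):
  @0  [0,1]  acc 0  |  →0  ↓0
  @0  [1,0]  acc 0  |  →0  ↓0
  @0  [1,1]  acc 0  |  →0  ↓0
  @1  [0,1]  acc 14  |  →2  ↓14
  @1  [1,0]  acc 71  |  →9  ↓71
  @1  [1,1]  acc 0  |  →0  ↓0
  @2  [0,1]  acc 42  |  →6  ↓42
  @2  [1,0]  acc 38  |  →2  ↓38
  @2  [1,1]  acc 86  |  →9  ↓86
  @3  [0,1]  acc 0  |  →0  ↓0
  @3  [1,0]  acc 0  |  →0  ↓0
  @3  [1,1]  acc 58  |  →2  ↓58

register = 2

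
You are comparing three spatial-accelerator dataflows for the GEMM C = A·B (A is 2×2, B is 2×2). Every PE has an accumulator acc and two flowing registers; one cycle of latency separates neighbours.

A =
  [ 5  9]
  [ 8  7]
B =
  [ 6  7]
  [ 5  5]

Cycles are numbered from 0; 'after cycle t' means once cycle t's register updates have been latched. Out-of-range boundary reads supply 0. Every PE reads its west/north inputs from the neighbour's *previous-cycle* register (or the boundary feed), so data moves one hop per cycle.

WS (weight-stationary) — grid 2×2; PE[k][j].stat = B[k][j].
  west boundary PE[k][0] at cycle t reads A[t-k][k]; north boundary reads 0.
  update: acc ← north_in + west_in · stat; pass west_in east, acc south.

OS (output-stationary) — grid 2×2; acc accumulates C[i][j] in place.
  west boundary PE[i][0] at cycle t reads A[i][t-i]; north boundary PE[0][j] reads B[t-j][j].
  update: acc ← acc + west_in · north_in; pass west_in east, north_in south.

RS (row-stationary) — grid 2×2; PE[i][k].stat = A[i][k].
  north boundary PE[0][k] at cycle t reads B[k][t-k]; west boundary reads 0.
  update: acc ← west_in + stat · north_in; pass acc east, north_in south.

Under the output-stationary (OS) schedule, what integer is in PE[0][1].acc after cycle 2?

PE[0][1].acc = 80

Tracing OS — 2×2 array, target PE[0][1]:
  [0] (0,0) acc=30 (h:5 v:6)
  [0] (0,1) acc=0 (h:0 v:0)
  [1] (0,0) acc=75 (h:9 v:5)
  [1] (0,1) acc=35 (h:5 v:7)
  [2] (0,0) acc=75 (h:0 v:0)
  [2] (0,1) acc=80 (h:9 v:5)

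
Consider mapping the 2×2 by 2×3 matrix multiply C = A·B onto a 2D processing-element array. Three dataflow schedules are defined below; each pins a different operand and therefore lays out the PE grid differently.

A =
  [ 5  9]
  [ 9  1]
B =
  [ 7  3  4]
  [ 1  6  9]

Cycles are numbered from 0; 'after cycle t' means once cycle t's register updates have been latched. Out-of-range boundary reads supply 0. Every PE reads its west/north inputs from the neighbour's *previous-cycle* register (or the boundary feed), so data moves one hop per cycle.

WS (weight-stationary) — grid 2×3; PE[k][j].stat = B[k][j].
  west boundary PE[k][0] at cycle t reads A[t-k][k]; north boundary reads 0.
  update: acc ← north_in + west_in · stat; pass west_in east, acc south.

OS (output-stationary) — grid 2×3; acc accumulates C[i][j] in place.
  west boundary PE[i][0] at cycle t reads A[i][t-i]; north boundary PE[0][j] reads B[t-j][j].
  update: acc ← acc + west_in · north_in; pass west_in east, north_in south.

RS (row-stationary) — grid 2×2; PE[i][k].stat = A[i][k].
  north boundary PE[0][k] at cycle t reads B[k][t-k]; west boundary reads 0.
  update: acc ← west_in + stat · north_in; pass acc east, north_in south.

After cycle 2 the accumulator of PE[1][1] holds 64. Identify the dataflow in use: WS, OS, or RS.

dataflow = RS

WS [2×3] PE[1][1] across cycles:
  t=0 PE[1][1]: acc=0 h=0 v=0
  t=1 PE[1][1]: acc=0 h=0 v=0
  t=2 PE[1][1]: acc=69 h=9 v=69
OS [2×3] PE[1][1] across cycles:
  t=0 PE[1][1]: acc=0 h=0 v=0
  t=1 PE[1][1]: acc=0 h=0 v=0
  t=2 PE[1][1]: acc=27 h=9 v=3
RS [2×2] PE[1][1] across cycles:
  t=0 PE[1][1]: acc=0 h=0 v=0
  t=1 PE[1][1]: acc=0 h=0 v=0
  t=2 PE[1][1]: acc=64 h=64 v=1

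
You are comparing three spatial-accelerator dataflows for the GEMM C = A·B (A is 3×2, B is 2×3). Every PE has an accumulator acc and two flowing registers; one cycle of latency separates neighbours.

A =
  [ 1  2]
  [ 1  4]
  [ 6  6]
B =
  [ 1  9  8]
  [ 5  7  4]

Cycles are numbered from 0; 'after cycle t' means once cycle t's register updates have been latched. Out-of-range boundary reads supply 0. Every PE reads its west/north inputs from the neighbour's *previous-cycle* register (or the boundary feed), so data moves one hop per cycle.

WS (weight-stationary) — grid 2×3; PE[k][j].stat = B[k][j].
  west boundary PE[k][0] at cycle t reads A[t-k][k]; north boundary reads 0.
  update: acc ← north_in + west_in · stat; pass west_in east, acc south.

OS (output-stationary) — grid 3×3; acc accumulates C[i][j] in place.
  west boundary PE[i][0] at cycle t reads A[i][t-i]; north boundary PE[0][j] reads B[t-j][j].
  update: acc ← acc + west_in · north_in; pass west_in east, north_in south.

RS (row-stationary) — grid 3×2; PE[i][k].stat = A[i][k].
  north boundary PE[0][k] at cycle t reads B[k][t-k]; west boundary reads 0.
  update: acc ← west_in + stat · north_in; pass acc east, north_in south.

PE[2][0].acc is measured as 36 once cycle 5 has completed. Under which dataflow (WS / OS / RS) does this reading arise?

— WS: 2×3 array has no PE[2][0].
Under OS (3×3), PE[2][0]:
  step 0 · PE2,0: acc=0; fwd→0 fwd↓0
  step 1 · PE2,0: acc=0; fwd→0 fwd↓0
  step 2 · PE2,0: acc=6; fwd→6 fwd↓1
  step 3 · PE2,0: acc=36; fwd→6 fwd↓5
  step 4 · PE2,0: acc=36; fwd→0 fwd↓0
  step 5 · PE2,0: acc=36; fwd→0 fwd↓0
Under RS (3×2), PE[2][0]:
  step 0 · PE2,0: acc=0; fwd→0 fwd↓0
  step 1 · PE2,0: acc=0; fwd→0 fwd↓0
  step 2 · PE2,0: acc=6; fwd→6 fwd↓1
  step 3 · PE2,0: acc=54; fwd→54 fwd↓9
  step 4 · PE2,0: acc=48; fwd→48 fwd↓8
  step 5 · PE2,0: acc=0; fwd→0 fwd↓0

dataflow = OS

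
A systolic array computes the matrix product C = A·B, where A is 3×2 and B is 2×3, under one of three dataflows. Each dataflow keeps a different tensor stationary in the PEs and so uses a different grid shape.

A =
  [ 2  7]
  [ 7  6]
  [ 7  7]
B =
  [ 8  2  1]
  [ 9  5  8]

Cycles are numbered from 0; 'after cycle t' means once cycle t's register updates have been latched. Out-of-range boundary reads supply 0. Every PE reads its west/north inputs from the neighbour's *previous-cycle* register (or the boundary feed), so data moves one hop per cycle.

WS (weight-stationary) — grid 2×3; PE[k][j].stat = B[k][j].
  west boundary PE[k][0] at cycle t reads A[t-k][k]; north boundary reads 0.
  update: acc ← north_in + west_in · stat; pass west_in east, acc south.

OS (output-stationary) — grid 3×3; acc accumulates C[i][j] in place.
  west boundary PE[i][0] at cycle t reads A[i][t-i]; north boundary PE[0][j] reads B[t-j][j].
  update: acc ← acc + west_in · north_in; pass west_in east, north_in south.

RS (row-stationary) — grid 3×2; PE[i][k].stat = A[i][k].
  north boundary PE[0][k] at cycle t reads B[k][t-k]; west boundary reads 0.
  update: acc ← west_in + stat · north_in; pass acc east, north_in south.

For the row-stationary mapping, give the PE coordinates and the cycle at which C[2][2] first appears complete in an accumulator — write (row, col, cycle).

(row, col, cycle) = (2, 1, 5)

Under RS, C[2][2] lands at PE[2][1]:
  c0 r2c1: 0 / 0 / 0
  c1 r2c1: 0 / 0 / 0
  c2 r2c1: 0 / 0 / 0
  c3 r2c1: 119 / 119 / 9
  c4 r2c1: 49 / 49 / 5
  c5 r2c1: 63 / 63 / 8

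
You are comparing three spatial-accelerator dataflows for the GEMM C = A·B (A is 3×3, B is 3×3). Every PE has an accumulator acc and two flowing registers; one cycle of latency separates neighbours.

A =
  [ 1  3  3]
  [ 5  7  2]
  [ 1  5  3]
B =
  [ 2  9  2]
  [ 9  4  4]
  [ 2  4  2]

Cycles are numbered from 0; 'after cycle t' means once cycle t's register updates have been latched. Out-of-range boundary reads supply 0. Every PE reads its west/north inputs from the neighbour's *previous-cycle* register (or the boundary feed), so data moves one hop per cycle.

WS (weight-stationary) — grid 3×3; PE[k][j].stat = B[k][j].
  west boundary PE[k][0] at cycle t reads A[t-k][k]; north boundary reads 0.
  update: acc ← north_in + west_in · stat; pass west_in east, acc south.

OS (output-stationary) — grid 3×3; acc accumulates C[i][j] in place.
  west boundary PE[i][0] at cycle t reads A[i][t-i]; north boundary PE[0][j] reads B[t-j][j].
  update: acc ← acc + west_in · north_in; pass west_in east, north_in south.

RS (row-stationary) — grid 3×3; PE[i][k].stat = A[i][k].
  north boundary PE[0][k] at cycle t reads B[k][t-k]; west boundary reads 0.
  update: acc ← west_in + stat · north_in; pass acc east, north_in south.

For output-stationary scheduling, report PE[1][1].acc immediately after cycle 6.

PE[1][1].acc = 81

Tracing OS — 3×3 array, target PE[1][1]:
  @0  [0,1]  acc 0  |  →0  ↓0
  @0  [1,0]  acc 0  |  →0  ↓0
  @0  [1,1]  acc 0  |  →0  ↓0
  @1  [0,1]  acc 9  |  →1  ↓9
  @1  [1,0]  acc 10  |  →5  ↓2
  @1  [1,1]  acc 0  |  →0  ↓0
  @2  [0,1]  acc 21  |  →3  ↓4
  @2  [1,0]  acc 73  |  →7  ↓9
  @2  [1,1]  acc 45  |  →5  ↓9
  @3  [0,1]  acc 33  |  →3  ↓4
  @3  [1,0]  acc 77  |  →2  ↓2
  @3  [1,1]  acc 73  |  →7  ↓4
  @4  [0,1]  acc 33  |  →0  ↓0
  @4  [1,0]  acc 77  |  →0  ↓0
  @4  [1,1]  acc 81  |  →2  ↓4
  @5  [0,1]  acc 33  |  →0  ↓0
  @5  [1,0]  acc 77  |  →0  ↓0
  @5  [1,1]  acc 81  |  →0  ↓0
  @6  [0,1]  acc 33  |  →0  ↓0
  @6  [1,0]  acc 77  |  →0  ↓0
  @6  [1,1]  acc 81  |  →0  ↓0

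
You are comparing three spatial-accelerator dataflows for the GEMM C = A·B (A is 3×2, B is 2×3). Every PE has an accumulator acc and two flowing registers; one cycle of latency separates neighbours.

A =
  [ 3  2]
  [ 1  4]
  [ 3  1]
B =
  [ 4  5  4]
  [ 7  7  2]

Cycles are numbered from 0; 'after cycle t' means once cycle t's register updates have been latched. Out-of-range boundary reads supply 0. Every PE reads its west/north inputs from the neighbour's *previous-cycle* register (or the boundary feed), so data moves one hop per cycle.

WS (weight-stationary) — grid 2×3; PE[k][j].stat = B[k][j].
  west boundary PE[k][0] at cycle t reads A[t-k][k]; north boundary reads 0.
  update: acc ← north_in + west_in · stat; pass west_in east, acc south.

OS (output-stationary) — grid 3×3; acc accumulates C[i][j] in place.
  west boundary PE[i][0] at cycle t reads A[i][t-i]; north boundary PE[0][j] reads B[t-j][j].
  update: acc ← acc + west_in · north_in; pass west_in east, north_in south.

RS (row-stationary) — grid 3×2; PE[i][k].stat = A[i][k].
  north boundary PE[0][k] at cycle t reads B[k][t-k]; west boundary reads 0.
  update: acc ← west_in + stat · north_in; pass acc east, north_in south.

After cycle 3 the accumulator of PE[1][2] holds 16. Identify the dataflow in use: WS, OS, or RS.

dataflow = WS

WS (2×3 grid), PE[1][2]:
  @0  [1,2]  acc 0  |  →0  ↓0
  @1  [1,2]  acc 0  |  →0  ↓0
  @2  [1,2]  acc 0  |  →0  ↓0
  @3  [1,2]  acc 16  |  →2  ↓16
OS (3×3 grid), PE[1][2]:
  @0  [1,2]  acc 0  |  →0  ↓0
  @1  [1,2]  acc 0  |  →0  ↓0
  @2  [1,2]  acc 0  |  →0  ↓0
  @3  [1,2]  acc 4  |  →1  ↓4
RS (3×2): PE[1][2] does not exist.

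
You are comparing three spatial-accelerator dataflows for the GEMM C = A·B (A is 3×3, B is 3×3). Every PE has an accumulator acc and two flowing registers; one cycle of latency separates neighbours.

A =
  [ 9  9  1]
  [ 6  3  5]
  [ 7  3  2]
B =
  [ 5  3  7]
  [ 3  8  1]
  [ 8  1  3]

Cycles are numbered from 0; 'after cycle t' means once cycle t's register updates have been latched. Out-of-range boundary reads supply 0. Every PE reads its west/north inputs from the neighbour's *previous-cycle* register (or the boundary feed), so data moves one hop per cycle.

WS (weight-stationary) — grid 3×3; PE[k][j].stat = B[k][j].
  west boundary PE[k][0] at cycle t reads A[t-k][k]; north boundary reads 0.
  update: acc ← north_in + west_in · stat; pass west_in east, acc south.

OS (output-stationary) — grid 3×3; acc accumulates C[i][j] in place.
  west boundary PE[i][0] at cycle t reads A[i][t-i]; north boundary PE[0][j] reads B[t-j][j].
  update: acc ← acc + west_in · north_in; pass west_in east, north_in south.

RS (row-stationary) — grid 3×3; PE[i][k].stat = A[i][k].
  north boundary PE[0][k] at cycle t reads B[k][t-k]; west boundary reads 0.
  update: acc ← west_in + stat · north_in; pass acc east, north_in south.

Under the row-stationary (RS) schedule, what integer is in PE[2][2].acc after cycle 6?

PE[2][2].acc = 58

RS (3×3). Following PE[2][2] plus its west/north inputs:
  step 0 · PE1,2: acc=0; fwd→0 fwd↓0
  step 0 · PE2,1: acc=0; fwd→0 fwd↓0
  step 0 · PE2,2: acc=0; fwd→0 fwd↓0
  step 1 · PE1,2: acc=0; fwd→0 fwd↓0
  step 1 · PE2,1: acc=0; fwd→0 fwd↓0
  step 1 · PE2,2: acc=0; fwd→0 fwd↓0
  step 2 · PE1,2: acc=0; fwd→0 fwd↓0
  step 2 · PE2,1: acc=0; fwd→0 fwd↓0
  step 2 · PE2,2: acc=0; fwd→0 fwd↓0
  step 3 · PE1,2: acc=79; fwd→79 fwd↓8
  step 3 · PE2,1: acc=44; fwd→44 fwd↓3
  step 3 · PE2,2: acc=0; fwd→0 fwd↓0
  step 4 · PE1,2: acc=47; fwd→47 fwd↓1
  step 4 · PE2,1: acc=45; fwd→45 fwd↓8
  step 4 · PE2,2: acc=60; fwd→60 fwd↓8
  step 5 · PE1,2: acc=60; fwd→60 fwd↓3
  step 5 · PE2,1: acc=52; fwd→52 fwd↓1
  step 5 · PE2,2: acc=47; fwd→47 fwd↓1
  step 6 · PE1,2: acc=0; fwd→0 fwd↓0
  step 6 · PE2,1: acc=0; fwd→0 fwd↓0
  step 6 · PE2,2: acc=58; fwd→58 fwd↓3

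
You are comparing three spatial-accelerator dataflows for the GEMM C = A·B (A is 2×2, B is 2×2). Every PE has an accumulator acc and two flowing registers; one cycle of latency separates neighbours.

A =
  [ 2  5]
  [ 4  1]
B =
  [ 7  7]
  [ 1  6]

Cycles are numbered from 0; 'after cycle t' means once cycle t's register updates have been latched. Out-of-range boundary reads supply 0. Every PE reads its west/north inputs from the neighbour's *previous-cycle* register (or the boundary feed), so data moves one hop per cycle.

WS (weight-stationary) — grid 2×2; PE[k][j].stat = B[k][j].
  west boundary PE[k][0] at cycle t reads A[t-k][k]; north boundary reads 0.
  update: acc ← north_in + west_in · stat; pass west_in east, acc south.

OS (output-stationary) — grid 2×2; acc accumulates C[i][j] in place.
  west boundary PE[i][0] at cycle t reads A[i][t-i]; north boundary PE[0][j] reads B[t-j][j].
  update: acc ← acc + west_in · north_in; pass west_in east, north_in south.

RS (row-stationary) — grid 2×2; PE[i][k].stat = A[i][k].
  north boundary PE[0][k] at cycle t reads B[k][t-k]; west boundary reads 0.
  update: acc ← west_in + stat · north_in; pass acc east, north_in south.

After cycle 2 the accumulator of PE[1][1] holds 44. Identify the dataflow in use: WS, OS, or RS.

dataflow = WS

Under WS (2×2), PE[1][1]:
  0: (1,1).acc=0  regs=<0,0>
  1: (1,1).acc=0  regs=<0,0>
  2: (1,1).acc=44  regs=<5,44>
Under OS (2×2), PE[1][1]:
  0: (1,1).acc=0  regs=<0,0>
  1: (1,1).acc=0  regs=<0,0>
  2: (1,1).acc=28  regs=<4,7>
Under RS (2×2), PE[1][1]:
  0: (1,1).acc=0  regs=<0,0>
  1: (1,1).acc=0  regs=<0,0>
  2: (1,1).acc=29  regs=<29,1>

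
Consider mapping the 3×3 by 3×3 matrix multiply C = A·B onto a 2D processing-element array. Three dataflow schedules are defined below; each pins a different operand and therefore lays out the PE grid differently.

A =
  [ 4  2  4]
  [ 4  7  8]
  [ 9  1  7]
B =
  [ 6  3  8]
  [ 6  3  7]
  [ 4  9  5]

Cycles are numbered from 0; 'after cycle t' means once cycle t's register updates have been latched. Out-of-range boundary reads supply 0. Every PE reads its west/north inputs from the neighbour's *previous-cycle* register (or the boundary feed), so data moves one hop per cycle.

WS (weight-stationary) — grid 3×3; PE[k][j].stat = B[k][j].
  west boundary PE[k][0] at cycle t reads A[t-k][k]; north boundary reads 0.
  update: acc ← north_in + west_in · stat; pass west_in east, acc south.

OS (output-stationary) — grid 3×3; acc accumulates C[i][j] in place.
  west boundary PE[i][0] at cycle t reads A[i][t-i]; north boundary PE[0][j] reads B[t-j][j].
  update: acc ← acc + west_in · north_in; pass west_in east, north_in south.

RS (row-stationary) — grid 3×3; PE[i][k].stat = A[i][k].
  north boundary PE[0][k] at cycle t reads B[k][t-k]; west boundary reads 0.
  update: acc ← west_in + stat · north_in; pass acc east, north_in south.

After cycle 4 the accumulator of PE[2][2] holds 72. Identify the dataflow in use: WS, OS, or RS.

WS [3×3] PE[2][2] across cycles:
  step 0 · PE2,2: acc=0; fwd→0 fwd↓0
  step 1 · PE2,2: acc=0; fwd→0 fwd↓0
  step 2 · PE2,2: acc=0; fwd→0 fwd↓0
  step 3 · PE2,2: acc=0; fwd→0 fwd↓0
  step 4 · PE2,2: acc=66; fwd→4 fwd↓66
OS [3×3] PE[2][2] across cycles:
  step 0 · PE2,2: acc=0; fwd→0 fwd↓0
  step 1 · PE2,2: acc=0; fwd→0 fwd↓0
  step 2 · PE2,2: acc=0; fwd→0 fwd↓0
  step 3 · PE2,2: acc=0; fwd→0 fwd↓0
  step 4 · PE2,2: acc=72; fwd→9 fwd↓8
RS [3×3] PE[2][2] across cycles:
  step 0 · PE2,2: acc=0; fwd→0 fwd↓0
  step 1 · PE2,2: acc=0; fwd→0 fwd↓0
  step 2 · PE2,2: acc=0; fwd→0 fwd↓0
  step 3 · PE2,2: acc=0; fwd→0 fwd↓0
  step 4 · PE2,2: acc=88; fwd→88 fwd↓4

dataflow = OS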